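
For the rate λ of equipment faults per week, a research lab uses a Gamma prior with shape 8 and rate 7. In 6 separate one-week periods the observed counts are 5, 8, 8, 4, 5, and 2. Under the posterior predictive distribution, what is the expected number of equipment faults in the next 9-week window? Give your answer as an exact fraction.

Total count: 5 + 8 + 8 + 4 + 5 + 2 = 32.
Total exposure: 6 weeks.
Gamma(α, β) with Poisson data over total exposure Σt gives posterior Gamma(α+Σx, β+Σt) = Gamma(40, 13).
Predictive mean over a 9-week window = T·E[λ|data] = 9·40/13 = 360/13.

360/13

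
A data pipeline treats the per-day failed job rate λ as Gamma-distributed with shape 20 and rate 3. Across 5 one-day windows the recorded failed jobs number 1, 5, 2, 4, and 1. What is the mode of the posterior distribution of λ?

4

Total count: 1 + 5 + 2 + 4 + 1 = 13.
Total exposure: 5 days.
Gamma(α, β) with Poisson data over total exposure Σt gives posterior Gamma(α+Σx, β+Σt) = Gamma(33, 8).
Posterior mode = (α'−1)/β' = 32/8 = 4.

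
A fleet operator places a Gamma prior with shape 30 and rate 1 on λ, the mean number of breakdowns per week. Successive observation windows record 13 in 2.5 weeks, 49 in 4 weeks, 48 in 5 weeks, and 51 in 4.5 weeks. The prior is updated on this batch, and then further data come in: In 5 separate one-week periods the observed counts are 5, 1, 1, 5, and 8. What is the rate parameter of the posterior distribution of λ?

22

Total count: 13 + 49 + 48 + 51 = 161.
Total exposure: 2.5 + 4 + 5 + 4.5 = 16 weeks.
After the first batch: Gamma(30 + 161, 1 + 16) = Gamma(191, 17).
Total count: 5 + 1 + 1 + 5 + 8 = 20.
Total exposure: 5 weeks.
After the second batch: Gamma(191 + 20, 17 + 5) = Gamma(211, 22).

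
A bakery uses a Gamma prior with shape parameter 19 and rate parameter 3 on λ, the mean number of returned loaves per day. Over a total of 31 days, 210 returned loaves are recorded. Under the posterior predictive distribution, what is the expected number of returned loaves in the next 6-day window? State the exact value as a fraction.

687/17

Total count 210 over total exposure 31 days.
Posterior: α' = 19 + 210 = 229, β' = 3 + 31 = 34.
Predictive mean over a 6-day window = T·E[λ|data] = 6·229/34 = 687/17.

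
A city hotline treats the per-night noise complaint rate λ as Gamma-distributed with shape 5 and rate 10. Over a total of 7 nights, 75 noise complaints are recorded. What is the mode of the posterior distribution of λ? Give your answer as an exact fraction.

79/17

Total count 75 over total exposure 7 nights.
By Gamma–Poisson conjugacy, the posterior is Gamma(α + Σx, β + Σt) = Gamma(5 + 75, 10 + 7) = Gamma(80, 17).
Posterior mode = (α'−1)/β' = 79/17.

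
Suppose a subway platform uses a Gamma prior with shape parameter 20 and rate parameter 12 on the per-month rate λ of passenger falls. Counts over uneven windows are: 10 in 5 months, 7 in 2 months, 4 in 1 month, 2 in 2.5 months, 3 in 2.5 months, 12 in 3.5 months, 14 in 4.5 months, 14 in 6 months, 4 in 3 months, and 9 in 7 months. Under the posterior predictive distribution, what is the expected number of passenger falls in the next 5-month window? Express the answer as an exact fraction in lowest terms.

Total count: 10 + 7 + 4 + 2 + 3 + 12 + 14 + 14 + 4 + 9 = 79.
Total exposure: 5 + 2 + 1 + 2.5 + 2.5 + 3.5 + 4.5 + 6 + 3 + 7 = 37 months.
Gamma(α, β) with Poisson data over total exposure Σt gives posterior Gamma(α+Σx, β+Σt) = Gamma(99, 49).
Predictive mean over a 5-month window = T·E[λ|data] = 5·99/49 = 495/49.

495/49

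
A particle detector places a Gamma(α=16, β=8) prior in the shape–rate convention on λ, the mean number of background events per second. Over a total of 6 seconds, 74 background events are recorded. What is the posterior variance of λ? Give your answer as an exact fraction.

45/98

Total count 74 over total exposure 6 seconds.
By Gamma–Poisson conjugacy, the posterior is Gamma(α + Σx, β + Σt) = Gamma(16 + 74, 8 + 6) = Gamma(90, 14).
Posterior variance = α'/β'² = 90/196 = 45/98.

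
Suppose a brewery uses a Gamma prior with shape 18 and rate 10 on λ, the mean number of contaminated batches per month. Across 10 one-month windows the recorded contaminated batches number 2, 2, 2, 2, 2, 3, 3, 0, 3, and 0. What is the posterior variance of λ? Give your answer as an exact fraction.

Total count: 2 + 2 + 2 + 2 + 2 + 3 + 3 + 0 + 3 + 0 = 19.
Total exposure: 10 months.
The Gamma prior is conjugate for the Poisson rate, so λ | data ~ Gamma(18+19, 10+10) = Gamma(37, 20).
Posterior variance = α'/β'² = 37/400.

37/400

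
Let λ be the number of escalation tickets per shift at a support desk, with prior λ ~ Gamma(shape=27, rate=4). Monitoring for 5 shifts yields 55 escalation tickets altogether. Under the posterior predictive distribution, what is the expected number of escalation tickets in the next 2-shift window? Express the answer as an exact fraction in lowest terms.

164/9

Total count 55 over total exposure 5 shifts.
Gamma(α, β) with Poisson data over total exposure Σt gives posterior Gamma(α+Σx, β+Σt) = Gamma(82, 9).
Predictive mean over a 2-shift window = T·E[λ|data] = 2·82/9 = 164/9.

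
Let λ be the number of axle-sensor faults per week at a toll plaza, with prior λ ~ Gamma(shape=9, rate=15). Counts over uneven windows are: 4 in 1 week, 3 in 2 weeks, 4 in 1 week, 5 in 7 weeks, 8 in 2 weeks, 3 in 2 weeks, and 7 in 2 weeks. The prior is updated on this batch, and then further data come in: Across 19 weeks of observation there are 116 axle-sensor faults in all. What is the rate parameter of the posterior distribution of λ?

Total count: 4 + 3 + 4 + 5 + 8 + 3 + 7 = 34.
Total exposure: 1 + 2 + 1 + 7 + 2 + 2 + 2 = 17 weeks.
After the first batch: Gamma(9 + 34, 15 + 17) = Gamma(43, 32).
Total count 116 over total exposure 19 weeks.
After the second batch: Gamma(43 + 116, 32 + 19) = Gamma(159, 51).

51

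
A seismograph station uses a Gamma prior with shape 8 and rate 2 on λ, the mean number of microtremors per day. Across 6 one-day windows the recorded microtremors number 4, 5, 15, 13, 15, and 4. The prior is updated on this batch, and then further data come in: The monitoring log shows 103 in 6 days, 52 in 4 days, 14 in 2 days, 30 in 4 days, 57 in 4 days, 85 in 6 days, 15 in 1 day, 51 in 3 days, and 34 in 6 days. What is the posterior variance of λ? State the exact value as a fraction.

505/1936

Total count: 4 + 5 + 15 + 13 + 15 + 4 = 56.
Total exposure: 6 days.
After the first batch: Gamma(8 + 56, 2 + 6) = Gamma(64, 8).
Total count: 103 + 52 + 14 + 30 + 57 + 85 + 15 + 51 + 34 = 441.
Total exposure: 6 + 4 + 2 + 4 + 4 + 6 + 1 + 3 + 6 = 36 days.
After the second batch: Gamma(64 + 441, 8 + 36) = Gamma(505, 44).
Posterior variance = α'/β'² = 505/1936.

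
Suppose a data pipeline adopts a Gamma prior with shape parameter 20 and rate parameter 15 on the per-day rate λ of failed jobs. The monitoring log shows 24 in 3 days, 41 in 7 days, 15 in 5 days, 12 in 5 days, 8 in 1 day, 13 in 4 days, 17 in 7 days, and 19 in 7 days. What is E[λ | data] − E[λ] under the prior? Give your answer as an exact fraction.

Total count: 24 + 41 + 15 + 12 + 8 + 13 + 17 + 19 = 149.
Total exposure: 3 + 7 + 5 + 5 + 1 + 4 + 7 + 7 = 39 days.
Posterior: α' = 20 + 149 = 169, β' = 15 + 39 = 54.
Posterior mean = 169/54 = 169/54; prior mean = 20/15 = 4/3. Difference = 169/54 − 4/3 = 97/54.

97/54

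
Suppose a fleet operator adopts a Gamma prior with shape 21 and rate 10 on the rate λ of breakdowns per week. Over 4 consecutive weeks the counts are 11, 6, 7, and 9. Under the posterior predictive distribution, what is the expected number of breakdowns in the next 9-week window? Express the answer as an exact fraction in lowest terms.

Total count: 11 + 6 + 7 + 9 = 33.
Total exposure: 4 weeks.
The Gamma prior is conjugate for the Poisson rate, so λ | data ~ Gamma(21+33, 10+4) = Gamma(54, 14).
Predictive mean over a 9-week window = T·E[λ|data] = 9·54/14 = 243/7.

243/7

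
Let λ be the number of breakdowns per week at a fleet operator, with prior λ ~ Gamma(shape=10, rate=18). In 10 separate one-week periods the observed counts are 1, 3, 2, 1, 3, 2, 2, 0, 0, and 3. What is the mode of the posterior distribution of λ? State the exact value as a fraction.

13/14

Total count: 1 + 3 + 2 + 1 + 3 + 2 + 2 + 0 + 0 + 3 = 17.
Total exposure: 10 weeks.
The Gamma prior is conjugate for the Poisson rate, so λ | data ~ Gamma(10+17, 18+10) = Gamma(27, 28).
Posterior mode = (α'−1)/β' = 26/28 = 13/14.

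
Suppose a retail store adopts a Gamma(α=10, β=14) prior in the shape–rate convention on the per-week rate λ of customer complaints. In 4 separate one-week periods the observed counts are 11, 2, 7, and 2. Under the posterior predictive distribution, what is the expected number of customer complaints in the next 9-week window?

16

Total count: 11 + 2 + 7 + 2 = 22.
Total exposure: 4 weeks.
Gamma(α, β) with Poisson data over total exposure Σt gives posterior Gamma(α+Σx, β+Σt) = Gamma(32, 18).
Predictive mean over a 9-week window = T·E[λ|data] = 9·32/18 = 16.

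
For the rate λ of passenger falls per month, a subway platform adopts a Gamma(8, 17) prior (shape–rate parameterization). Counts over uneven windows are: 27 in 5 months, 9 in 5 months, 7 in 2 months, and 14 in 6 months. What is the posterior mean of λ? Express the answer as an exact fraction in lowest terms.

Total count: 27 + 9 + 7 + 14 = 57.
Total exposure: 5 + 5 + 2 + 6 = 18 months.
The Gamma prior is conjugate for the Poisson rate, so λ | data ~ Gamma(8+57, 17+18) = Gamma(65, 35).
Posterior mean = α'/β' = 65/35 = 13/7.

13/7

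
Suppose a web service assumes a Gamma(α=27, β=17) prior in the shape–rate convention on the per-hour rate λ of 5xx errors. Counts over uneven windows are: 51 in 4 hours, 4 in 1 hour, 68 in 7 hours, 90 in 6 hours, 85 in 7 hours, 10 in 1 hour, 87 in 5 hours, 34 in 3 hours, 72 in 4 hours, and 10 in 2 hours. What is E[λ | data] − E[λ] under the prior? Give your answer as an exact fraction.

7607/969

Total count: 51 + 4 + 68 + 90 + 85 + 10 + 87 + 34 + 72 + 10 = 511.
Total exposure: 4 + 1 + 7 + 6 + 7 + 1 + 5 + 3 + 4 + 2 = 40 hours.
By Gamma–Poisson conjugacy, the posterior is Gamma(α + Σx, β + Σt) = Gamma(27 + 511, 17 + 40) = Gamma(538, 57).
Posterior mean = 538/57 = 538/57; prior mean = 27/17 = 27/17. Difference = 538/57 − 27/17 = 7607/969.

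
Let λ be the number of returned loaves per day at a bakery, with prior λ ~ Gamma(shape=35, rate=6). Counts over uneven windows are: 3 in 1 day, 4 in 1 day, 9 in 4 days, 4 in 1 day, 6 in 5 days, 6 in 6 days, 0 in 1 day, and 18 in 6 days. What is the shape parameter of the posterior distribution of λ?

85

Total count: 3 + 4 + 9 + 4 + 6 + 6 + 0 + 18 = 50.
Total exposure: 1 + 1 + 4 + 1 + 5 + 6 + 1 + 6 = 25 days.
Posterior: α' = 35 + 50 = 85, β' = 6 + 25 = 31.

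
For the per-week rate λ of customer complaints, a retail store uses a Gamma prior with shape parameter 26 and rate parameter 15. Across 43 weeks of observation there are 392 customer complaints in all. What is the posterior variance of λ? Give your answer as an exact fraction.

Total count 392 over total exposure 43 weeks.
Conjugate update: add total count to the shape and total exposure to the rate, giving Gamma(418, 58).
Posterior variance = α'/β'² = 418/3364 = 209/1682.

209/1682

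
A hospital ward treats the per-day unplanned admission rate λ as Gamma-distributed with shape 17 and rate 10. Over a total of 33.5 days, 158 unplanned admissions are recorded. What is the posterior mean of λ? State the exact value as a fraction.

350/87

Total count 158 over total exposure 33.5 days.
Posterior: α' = 17 + 158 = 175, β' = 10 + 33.5 = 87/2.
Posterior mean = α'/β' = 175/(87/2) = 350/87.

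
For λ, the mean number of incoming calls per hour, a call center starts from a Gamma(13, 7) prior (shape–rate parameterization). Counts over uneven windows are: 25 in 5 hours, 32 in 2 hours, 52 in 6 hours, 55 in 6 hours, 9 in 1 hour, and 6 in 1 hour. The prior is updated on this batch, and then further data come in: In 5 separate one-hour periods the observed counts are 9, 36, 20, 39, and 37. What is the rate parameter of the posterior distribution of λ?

33

Total count: 25 + 32 + 52 + 55 + 9 + 6 = 179.
Total exposure: 5 + 2 + 6 + 6 + 1 + 1 = 21 hours.
After the first batch: Gamma(13 + 179, 7 + 21) = Gamma(192, 28).
Total count: 9 + 36 + 20 + 39 + 37 = 141.
Total exposure: 5 hours.
After the second batch: Gamma(192 + 141, 28 + 5) = Gamma(333, 33).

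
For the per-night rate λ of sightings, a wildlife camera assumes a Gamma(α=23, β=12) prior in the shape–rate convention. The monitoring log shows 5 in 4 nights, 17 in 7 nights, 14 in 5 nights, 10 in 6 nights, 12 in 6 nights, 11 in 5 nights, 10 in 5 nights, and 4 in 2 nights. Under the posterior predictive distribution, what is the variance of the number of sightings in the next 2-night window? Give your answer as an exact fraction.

1431/338

Total count: 5 + 17 + 14 + 10 + 12 + 11 + 10 + 4 = 83.
Total exposure: 4 + 7 + 5 + 6 + 6 + 5 + 5 + 2 = 40 nights.
The Gamma prior is conjugate for the Poisson rate, so λ | data ~ Gamma(23+83, 12+40) = Gamma(106, 52).
The posterior predictive for a window of length T is Negative Binomial with variance T·α'·(β'+T)/β'² = 2·106·54/2704 = 1431/338.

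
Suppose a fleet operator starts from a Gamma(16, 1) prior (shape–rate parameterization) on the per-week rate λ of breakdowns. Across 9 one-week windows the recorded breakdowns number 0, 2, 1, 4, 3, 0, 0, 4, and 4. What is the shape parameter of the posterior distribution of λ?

34

Total count: 0 + 2 + 1 + 4 + 3 + 0 + 0 + 4 + 4 = 18.
Total exposure: 9 weeks.
By Gamma–Poisson conjugacy, the posterior is Gamma(α + Σx, β + Σt) = Gamma(16 + 18, 1 + 9) = Gamma(34, 10).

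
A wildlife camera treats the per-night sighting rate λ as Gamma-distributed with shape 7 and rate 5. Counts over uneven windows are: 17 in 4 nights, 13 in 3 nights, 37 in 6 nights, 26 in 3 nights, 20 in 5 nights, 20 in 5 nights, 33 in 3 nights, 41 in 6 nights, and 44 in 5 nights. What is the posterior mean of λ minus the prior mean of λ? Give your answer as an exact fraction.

Total count: 17 + 13 + 37 + 26 + 20 + 20 + 33 + 41 + 44 = 251.
Total exposure: 4 + 3 + 6 + 3 + 5 + 5 + 3 + 6 + 5 = 40 nights.
The Gamma prior is conjugate for the Poisson rate, so λ | data ~ Gamma(7+251, 5+40) = Gamma(258, 45).
Posterior mean = 258/45 = 86/15; prior mean = 7/5 = 7/5. Difference = 86/15 − 7/5 = 13/3.

13/3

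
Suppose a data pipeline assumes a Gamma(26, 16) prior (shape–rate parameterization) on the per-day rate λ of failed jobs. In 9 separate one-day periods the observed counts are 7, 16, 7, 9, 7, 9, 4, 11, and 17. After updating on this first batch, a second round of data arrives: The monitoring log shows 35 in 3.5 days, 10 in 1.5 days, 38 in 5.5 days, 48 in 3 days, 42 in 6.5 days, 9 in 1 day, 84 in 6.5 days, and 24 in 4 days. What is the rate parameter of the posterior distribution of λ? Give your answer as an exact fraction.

113/2

Total count: 7 + 16 + 7 + 9 + 7 + 9 + 4 + 11 + 17 = 87.
Total exposure: 9 days.
After the first batch: Gamma(26 + 87, 16 + 9) = Gamma(113, 25).
Total count: 35 + 10 + 38 + 48 + 42 + 9 + 84 + 24 = 290.
Total exposure: 3.5 + 1.5 + 5.5 + 3 + 6.5 + 1 + 6.5 + 4 = 31.5 days.
After the second batch: Gamma(113 + 290, 25 + 31.5) = Gamma(403, 113/2).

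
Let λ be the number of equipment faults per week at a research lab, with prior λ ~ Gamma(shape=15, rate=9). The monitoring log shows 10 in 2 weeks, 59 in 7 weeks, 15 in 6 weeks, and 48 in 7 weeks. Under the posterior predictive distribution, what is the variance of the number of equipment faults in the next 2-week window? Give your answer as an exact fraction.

9702/961

Total count: 10 + 59 + 15 + 48 = 132.
Total exposure: 2 + 7 + 6 + 7 = 22 weeks.
Gamma(α, β) with Poisson data over total exposure Σt gives posterior Gamma(α+Σx, β+Σt) = Gamma(147, 31).
The posterior predictive for a window of length T is Negative Binomial with variance T·α'·(β'+T)/β'² = 2·147·33/961 = 9702/961.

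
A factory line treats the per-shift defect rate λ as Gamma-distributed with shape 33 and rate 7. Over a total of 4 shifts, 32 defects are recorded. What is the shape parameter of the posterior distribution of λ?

Total count 32 over total exposure 4 shifts.
By Gamma–Poisson conjugacy, the posterior is Gamma(α + Σx, β + Σt) = Gamma(33 + 32, 7 + 4) = Gamma(65, 11).

65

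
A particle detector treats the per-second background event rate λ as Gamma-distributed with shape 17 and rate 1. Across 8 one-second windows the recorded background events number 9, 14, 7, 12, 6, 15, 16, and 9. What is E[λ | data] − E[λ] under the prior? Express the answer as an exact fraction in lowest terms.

-16/3

Total count: 9 + 14 + 7 + 12 + 6 + 15 + 16 + 9 = 88.
Total exposure: 8 seconds.
By Gamma–Poisson conjugacy, the posterior is Gamma(α + Σx, β + Σt) = Gamma(17 + 88, 1 + 8) = Gamma(105, 9).
Posterior mean = 105/9 = 35/3; prior mean = 17/1 = 17. Difference = 35/3 − 17 = -16/3.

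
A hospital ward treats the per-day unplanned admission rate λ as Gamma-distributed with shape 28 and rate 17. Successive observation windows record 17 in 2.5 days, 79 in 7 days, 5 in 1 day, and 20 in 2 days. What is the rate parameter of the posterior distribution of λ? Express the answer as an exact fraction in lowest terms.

Total count: 17 + 79 + 5 + 20 = 121.
Total exposure: 2.5 + 7 + 1 + 2 = 12.5 days.
Conjugate update: add total count to the shape and total exposure to the rate, giving Gamma(149, 59/2).

59/2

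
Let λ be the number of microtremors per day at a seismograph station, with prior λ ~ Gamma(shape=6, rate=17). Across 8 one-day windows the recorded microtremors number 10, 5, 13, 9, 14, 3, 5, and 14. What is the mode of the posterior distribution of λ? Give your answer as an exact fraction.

78/25

Total count: 10 + 5 + 13 + 9 + 14 + 3 + 5 + 14 = 73.
Total exposure: 8 days.
Gamma(α, β) with Poisson data over total exposure Σt gives posterior Gamma(α+Σx, β+Σt) = Gamma(79, 25).
Posterior mode = (α'−1)/β' = 78/25.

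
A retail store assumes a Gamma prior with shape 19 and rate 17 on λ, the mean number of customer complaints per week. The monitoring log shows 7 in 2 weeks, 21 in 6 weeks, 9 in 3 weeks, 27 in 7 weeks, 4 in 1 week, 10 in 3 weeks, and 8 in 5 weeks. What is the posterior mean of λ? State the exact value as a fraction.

Total count: 7 + 21 + 9 + 27 + 4 + 10 + 8 = 86.
Total exposure: 2 + 6 + 3 + 7 + 1 + 3 + 5 = 27 weeks.
Gamma(α, β) with Poisson data over total exposure Σt gives posterior Gamma(α+Σx, β+Σt) = Gamma(105, 44).
Posterior mean = α'/β' = 105/44.

105/44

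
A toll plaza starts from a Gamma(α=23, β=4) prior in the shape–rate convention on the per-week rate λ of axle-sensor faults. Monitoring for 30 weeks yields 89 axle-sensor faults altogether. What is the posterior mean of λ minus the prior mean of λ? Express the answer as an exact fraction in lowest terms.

Total count 89 over total exposure 30 weeks.
Posterior: α' = 23 + 89 = 112, β' = 4 + 30 = 34.
Posterior mean = 112/34 = 56/17; prior mean = 23/4 = 23/4. Difference = 56/17 − 23/4 = -167/68.

-167/68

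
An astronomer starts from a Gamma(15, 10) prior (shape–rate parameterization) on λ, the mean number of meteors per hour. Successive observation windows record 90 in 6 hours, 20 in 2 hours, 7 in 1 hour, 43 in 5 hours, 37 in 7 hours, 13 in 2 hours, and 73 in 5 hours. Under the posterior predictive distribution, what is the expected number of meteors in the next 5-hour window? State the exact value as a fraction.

Total count: 90 + 20 + 7 + 43 + 37 + 13 + 73 = 283.
Total exposure: 6 + 2 + 1 + 5 + 7 + 2 + 5 = 28 hours.
The Gamma prior is conjugate for the Poisson rate, so λ | data ~ Gamma(15+283, 10+28) = Gamma(298, 38).
Predictive mean over a 5-hour window = T·E[λ|data] = 5·298/38 = 745/19.

745/19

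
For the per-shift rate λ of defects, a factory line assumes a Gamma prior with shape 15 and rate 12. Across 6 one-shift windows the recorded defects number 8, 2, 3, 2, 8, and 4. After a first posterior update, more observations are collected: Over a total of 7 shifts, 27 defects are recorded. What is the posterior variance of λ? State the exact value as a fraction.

69/625

Total count: 8 + 2 + 3 + 2 + 8 + 4 = 27.
Total exposure: 6 shifts.
After the first batch: Gamma(15 + 27, 12 + 6) = Gamma(42, 18).
Total count 27 over total exposure 7 shifts.
After the second batch: Gamma(42 + 27, 18 + 7) = Gamma(69, 25).
Posterior variance = α'/β'² = 69/625.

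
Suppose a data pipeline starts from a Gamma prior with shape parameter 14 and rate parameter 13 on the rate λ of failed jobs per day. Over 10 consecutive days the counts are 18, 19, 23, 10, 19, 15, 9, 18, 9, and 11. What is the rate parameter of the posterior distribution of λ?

Total count: 18 + 19 + 23 + 10 + 19 + 15 + 9 + 18 + 9 + 11 = 151.
Total exposure: 10 days.
Conjugate update: add total count to the shape and total exposure to the rate, giving Gamma(165, 23).

23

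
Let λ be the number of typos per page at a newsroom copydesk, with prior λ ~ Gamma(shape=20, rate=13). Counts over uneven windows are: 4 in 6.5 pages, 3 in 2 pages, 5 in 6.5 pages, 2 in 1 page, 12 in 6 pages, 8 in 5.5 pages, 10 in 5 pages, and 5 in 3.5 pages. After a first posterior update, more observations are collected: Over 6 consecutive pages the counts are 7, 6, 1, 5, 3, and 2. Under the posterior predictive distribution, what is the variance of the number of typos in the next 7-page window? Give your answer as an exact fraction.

40362/3025

Total count: 4 + 3 + 5 + 2 + 12 + 8 + 10 + 5 = 49.
Total exposure: 6.5 + 2 + 6.5 + 1 + 6 + 5.5 + 5 + 3.5 = 36 pages.
After the first batch: Gamma(20 + 49, 13 + 36) = Gamma(69, 49).
Total count: 7 + 6 + 1 + 5 + 3 + 2 = 24.
Total exposure: 6 pages.
After the second batch: Gamma(69 + 24, 49 + 6) = Gamma(93, 55).
The posterior predictive for a window of length T is Negative Binomial with variance T·α'·(β'+T)/β'² = 7·93·62/3025 = 40362/3025.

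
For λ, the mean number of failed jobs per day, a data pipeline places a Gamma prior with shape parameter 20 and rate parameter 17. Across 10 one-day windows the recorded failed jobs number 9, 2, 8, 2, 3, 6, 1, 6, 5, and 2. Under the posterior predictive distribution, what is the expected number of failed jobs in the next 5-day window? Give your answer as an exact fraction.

320/27

Total count: 9 + 2 + 8 + 2 + 3 + 6 + 1 + 6 + 5 + 2 = 44.
Total exposure: 10 days.
By Gamma–Poisson conjugacy, the posterior is Gamma(α + Σx, β + Σt) = Gamma(20 + 44, 17 + 10) = Gamma(64, 27).
Predictive mean over a 5-day window = T·E[λ|data] = 5·64/27 = 320/27.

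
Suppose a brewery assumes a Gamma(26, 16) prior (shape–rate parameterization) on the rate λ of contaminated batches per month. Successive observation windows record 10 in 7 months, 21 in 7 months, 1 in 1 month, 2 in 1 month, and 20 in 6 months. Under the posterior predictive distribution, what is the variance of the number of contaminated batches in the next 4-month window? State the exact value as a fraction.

Total count: 10 + 21 + 1 + 2 + 20 = 54.
Total exposure: 7 + 7 + 1 + 1 + 6 = 22 months.
Gamma(α, β) with Poisson data over total exposure Σt gives posterior Gamma(α+Σx, β+Σt) = Gamma(80, 38).
The posterior predictive for a window of length T is Negative Binomial with variance T·α'·(β'+T)/β'² = 4·80·42/1444 = 3360/361.

3360/361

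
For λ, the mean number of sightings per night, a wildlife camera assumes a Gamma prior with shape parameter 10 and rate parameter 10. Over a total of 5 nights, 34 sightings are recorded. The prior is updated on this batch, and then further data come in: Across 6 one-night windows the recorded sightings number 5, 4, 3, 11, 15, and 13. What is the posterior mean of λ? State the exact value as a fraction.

95/21

Total count 34 over total exposure 5 nights.
After the first batch: Gamma(10 + 34, 10 + 5) = Gamma(44, 15).
Total count: 5 + 4 + 3 + 11 + 15 + 13 = 51.
Total exposure: 6 nights.
After the second batch: Gamma(44 + 51, 15 + 6) = Gamma(95, 21).
Posterior mean = α'/β' = 95/21.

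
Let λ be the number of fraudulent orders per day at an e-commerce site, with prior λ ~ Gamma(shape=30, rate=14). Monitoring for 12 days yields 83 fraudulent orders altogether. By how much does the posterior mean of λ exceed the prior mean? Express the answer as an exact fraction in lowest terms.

401/182

Total count 83 over total exposure 12 days.
Conjugate update: add total count to the shape and total exposure to the rate, giving Gamma(113, 26).
Posterior mean = 113/26 = 113/26; prior mean = 30/14 = 15/7. Difference = 113/26 − 15/7 = 401/182.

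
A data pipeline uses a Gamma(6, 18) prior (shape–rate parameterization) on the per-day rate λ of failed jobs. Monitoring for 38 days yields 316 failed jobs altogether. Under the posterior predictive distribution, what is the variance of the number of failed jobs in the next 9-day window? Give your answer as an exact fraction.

Total count 316 over total exposure 38 days.
Gamma(α, β) with Poisson data over total exposure Σt gives posterior Gamma(α+Σx, β+Σt) = Gamma(322, 56).
The posterior predictive for a window of length T is Negative Binomial with variance T·α'·(β'+T)/β'² = 9·322·65/3136 = 13455/224.

13455/224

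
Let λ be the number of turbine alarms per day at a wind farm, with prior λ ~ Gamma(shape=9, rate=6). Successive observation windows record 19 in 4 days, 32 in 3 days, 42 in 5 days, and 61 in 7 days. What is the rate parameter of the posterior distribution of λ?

25

Total count: 19 + 32 + 42 + 61 = 154.
Total exposure: 4 + 3 + 5 + 7 = 19 days.
Posterior: α' = 9 + 154 = 163, β' = 6 + 19 = 25.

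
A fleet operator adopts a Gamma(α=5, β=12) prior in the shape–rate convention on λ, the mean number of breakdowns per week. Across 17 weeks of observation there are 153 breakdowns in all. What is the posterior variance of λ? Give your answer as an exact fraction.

Total count 153 over total exposure 17 weeks.
The Gamma prior is conjugate for the Poisson rate, so λ | data ~ Gamma(5+153, 12+17) = Gamma(158, 29).
Posterior variance = α'/β'² = 158/841.

158/841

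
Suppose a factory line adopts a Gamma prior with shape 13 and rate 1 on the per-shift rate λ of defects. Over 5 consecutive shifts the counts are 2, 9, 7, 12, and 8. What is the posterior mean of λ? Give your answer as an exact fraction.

Total count: 2 + 9 + 7 + 12 + 8 = 38.
Total exposure: 5 shifts.
The Gamma prior is conjugate for the Poisson rate, so λ | data ~ Gamma(13+38, 1+5) = Gamma(51, 6).
Posterior mean = α'/β' = 51/6 = 17/2.

17/2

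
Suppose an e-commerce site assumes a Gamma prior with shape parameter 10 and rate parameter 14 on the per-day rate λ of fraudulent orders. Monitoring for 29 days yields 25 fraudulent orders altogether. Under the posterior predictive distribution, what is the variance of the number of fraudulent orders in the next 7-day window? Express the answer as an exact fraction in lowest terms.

Total count 25 over total exposure 29 days.
Conjugate update: add total count to the shape and total exposure to the rate, giving Gamma(35, 43).
The posterior predictive for a window of length T is Negative Binomial with variance T·α'·(β'+T)/β'² = 7·35·50/1849 = 12250/1849.

12250/1849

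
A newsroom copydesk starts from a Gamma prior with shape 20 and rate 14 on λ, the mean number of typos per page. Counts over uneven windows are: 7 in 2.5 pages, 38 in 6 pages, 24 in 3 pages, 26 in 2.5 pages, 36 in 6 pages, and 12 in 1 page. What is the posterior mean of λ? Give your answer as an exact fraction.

163/35

Total count: 7 + 38 + 24 + 26 + 36 + 12 = 143.
Total exposure: 2.5 + 6 + 3 + 2.5 + 6 + 1 = 21 pages.
The Gamma prior is conjugate for the Poisson rate, so λ | data ~ Gamma(20+143, 14+21) = Gamma(163, 35).
Posterior mean = α'/β' = 163/35.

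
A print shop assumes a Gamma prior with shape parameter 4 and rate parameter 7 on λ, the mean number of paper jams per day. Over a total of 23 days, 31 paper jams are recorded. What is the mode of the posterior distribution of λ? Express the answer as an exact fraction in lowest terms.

Total count 31 over total exposure 23 days.
Conjugate update: add total count to the shape and total exposure to the rate, giving Gamma(35, 30).
Posterior mode = (α'−1)/β' = 34/30 = 17/15.

17/15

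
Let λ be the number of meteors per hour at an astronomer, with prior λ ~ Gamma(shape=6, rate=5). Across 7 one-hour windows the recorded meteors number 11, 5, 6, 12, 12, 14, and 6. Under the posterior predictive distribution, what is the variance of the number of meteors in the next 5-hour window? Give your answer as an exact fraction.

Total count: 11 + 5 + 6 + 12 + 12 + 14 + 6 = 66.
Total exposure: 7 hours.
By Gamma–Poisson conjugacy, the posterior is Gamma(α + Σx, β + Σt) = Gamma(6 + 66, 5 + 7) = Gamma(72, 12).
The posterior predictive for a window of length T is Negative Binomial with variance T·α'·(β'+T)/β'² = 5·72·17/144 = 85/2.

85/2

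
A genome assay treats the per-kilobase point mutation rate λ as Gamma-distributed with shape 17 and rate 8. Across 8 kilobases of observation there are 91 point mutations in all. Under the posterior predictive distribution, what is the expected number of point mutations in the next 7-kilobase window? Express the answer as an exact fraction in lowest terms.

Total count 91 over total exposure 8 kilobases.
Gamma(α, β) with Poisson data over total exposure Σt gives posterior Gamma(α+Σx, β+Σt) = Gamma(108, 16).
Predictive mean over a 7-kilobase window = T·E[λ|data] = 7·108/16 = 189/4.

189/4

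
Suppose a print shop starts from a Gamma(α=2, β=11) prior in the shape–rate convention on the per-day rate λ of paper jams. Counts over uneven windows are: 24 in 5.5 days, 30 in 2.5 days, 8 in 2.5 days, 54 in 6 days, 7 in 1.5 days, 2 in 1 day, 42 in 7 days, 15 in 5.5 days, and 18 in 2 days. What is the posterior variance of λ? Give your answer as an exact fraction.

808/7921

Total count: 24 + 30 + 8 + 54 + 7 + 2 + 42 + 15 + 18 = 200.
Total exposure: 5.5 + 2.5 + 2.5 + 6 + 1.5 + 1 + 7 + 5.5 + 2 = 33.5 days.
The Gamma prior is conjugate for the Poisson rate, so λ | data ~ Gamma(2+200, 11+33.5) = Gamma(202, 89/2).
Posterior variance = α'/β'² = 202/(7921/4) = 808/7921.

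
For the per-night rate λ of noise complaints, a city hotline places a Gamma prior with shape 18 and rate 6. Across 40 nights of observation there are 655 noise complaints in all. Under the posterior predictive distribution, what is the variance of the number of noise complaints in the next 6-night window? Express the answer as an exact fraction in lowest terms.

52494/529

Total count 655 over total exposure 40 nights.
Posterior: α' = 18 + 655 = 673, β' = 6 + 40 = 46.
The posterior predictive for a window of length T is Negative Binomial with variance T·α'·(β'+T)/β'² = 6·673·52/2116 = 52494/529.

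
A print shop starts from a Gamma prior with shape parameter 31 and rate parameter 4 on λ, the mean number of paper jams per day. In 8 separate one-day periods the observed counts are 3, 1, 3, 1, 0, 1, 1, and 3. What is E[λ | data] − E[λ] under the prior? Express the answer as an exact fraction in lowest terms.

Total count: 3 + 1 + 3 + 1 + 0 + 1 + 1 + 3 = 13.
Total exposure: 8 days.
By Gamma–Poisson conjugacy, the posterior is Gamma(α + Σx, β + Σt) = Gamma(31 + 13, 4 + 8) = Gamma(44, 12).
Posterior mean = 44/12 = 11/3; prior mean = 31/4 = 31/4. Difference = 11/3 − 31/4 = -49/12.

-49/12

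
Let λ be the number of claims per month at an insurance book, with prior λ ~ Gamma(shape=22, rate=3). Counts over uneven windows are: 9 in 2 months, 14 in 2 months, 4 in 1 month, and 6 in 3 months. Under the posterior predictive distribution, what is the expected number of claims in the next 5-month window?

Total count: 9 + 14 + 4 + 6 = 33.
Total exposure: 2 + 2 + 1 + 3 = 8 months.
Posterior: α' = 22 + 33 = 55, β' = 3 + 8 = 11.
Predictive mean over a 5-month window = T·E[λ|data] = 5·55/11 = 25.

25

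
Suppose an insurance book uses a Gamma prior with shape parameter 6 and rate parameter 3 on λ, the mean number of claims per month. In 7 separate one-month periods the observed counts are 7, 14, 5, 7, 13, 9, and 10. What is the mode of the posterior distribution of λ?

7

Total count: 7 + 14 + 5 + 7 + 13 + 9 + 10 = 65.
Total exposure: 7 months.
Conjugate update: add total count to the shape and total exposure to the rate, giving Gamma(71, 10).
Posterior mode = (α'−1)/β' = 70/10 = 7.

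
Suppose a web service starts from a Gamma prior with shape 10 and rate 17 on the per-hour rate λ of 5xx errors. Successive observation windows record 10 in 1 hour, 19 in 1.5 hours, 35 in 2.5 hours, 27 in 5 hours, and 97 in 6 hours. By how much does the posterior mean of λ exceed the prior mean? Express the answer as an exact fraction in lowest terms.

Total count: 10 + 19 + 35 + 27 + 97 = 188.
Total exposure: 1 + 1.5 + 2.5 + 5 + 6 = 16 hours.
Gamma(α, β) with Poisson data over total exposure Σt gives posterior Gamma(α+Σx, β+Σt) = Gamma(198, 33).
Posterior mean = 198/33 = 6; prior mean = 10/17 = 10/17. Difference = 6 − 10/17 = 92/17.

92/17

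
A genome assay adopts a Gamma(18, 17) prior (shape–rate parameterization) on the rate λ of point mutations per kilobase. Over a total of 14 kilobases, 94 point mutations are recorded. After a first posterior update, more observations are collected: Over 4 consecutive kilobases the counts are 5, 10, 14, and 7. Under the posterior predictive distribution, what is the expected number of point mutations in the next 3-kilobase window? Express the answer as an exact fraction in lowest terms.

444/35

Total count 94 over total exposure 14 kilobases.
After the first batch: Gamma(18 + 94, 17 + 14) = Gamma(112, 31).
Total count: 5 + 10 + 14 + 7 = 36.
Total exposure: 4 kilobases.
After the second batch: Gamma(112 + 36, 31 + 4) = Gamma(148, 35).
Predictive mean over a 3-kilobase window = T·E[λ|data] = 3·148/35 = 444/35.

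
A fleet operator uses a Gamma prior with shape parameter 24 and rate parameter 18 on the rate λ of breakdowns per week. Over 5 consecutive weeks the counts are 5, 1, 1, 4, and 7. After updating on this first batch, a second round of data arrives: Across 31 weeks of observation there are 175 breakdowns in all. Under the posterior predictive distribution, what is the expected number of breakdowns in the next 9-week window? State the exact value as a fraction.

Total count: 5 + 1 + 1 + 4 + 7 = 18.
Total exposure: 5 weeks.
After the first batch: Gamma(24 + 18, 18 + 5) = Gamma(42, 23).
Total count 175 over total exposure 31 weeks.
After the second batch: Gamma(42 + 175, 23 + 31) = Gamma(217, 54).
Predictive mean over a 9-week window = T·E[λ|data] = 9·217/54 = 217/6.

217/6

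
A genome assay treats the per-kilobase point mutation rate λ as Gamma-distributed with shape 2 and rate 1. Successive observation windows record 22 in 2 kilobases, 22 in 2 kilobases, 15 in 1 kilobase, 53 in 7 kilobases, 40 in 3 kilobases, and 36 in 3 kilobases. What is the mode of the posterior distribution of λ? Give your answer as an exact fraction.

Total count: 22 + 22 + 15 + 53 + 40 + 36 = 188.
Total exposure: 2 + 2 + 1 + 7 + 3 + 3 = 18 kilobases.
By Gamma–Poisson conjugacy, the posterior is Gamma(α + Σx, β + Σt) = Gamma(2 + 188, 1 + 18) = Gamma(190, 19).
Posterior mode = (α'−1)/β' = 189/19.

189/19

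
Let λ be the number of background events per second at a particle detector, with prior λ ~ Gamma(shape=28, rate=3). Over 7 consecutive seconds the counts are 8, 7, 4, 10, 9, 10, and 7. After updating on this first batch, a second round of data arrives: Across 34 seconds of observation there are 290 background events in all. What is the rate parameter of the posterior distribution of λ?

Total count: 8 + 7 + 4 + 10 + 9 + 10 + 7 = 55.
Total exposure: 7 seconds.
After the first batch: Gamma(28 + 55, 3 + 7) = Gamma(83, 10).
Total count 290 over total exposure 34 seconds.
After the second batch: Gamma(83 + 290, 10 + 34) = Gamma(373, 44).

44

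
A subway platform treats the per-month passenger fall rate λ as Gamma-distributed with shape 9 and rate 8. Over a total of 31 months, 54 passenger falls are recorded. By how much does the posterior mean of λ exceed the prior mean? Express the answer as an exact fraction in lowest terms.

51/104

Total count 54 over total exposure 31 months.
The Gamma prior is conjugate for the Poisson rate, so λ | data ~ Gamma(9+54, 8+31) = Gamma(63, 39).
Posterior mean = 63/39 = 21/13; prior mean = 9/8 = 9/8. Difference = 21/13 − 9/8 = 51/104.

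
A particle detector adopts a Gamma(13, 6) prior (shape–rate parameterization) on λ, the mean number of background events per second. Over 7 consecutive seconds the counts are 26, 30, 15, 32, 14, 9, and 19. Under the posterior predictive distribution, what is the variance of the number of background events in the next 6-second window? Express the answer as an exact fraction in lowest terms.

18012/169

Total count: 26 + 30 + 15 + 32 + 14 + 9 + 19 = 145.
Total exposure: 7 seconds.
By Gamma–Poisson conjugacy, the posterior is Gamma(α + Σx, β + Σt) = Gamma(13 + 145, 6 + 7) = Gamma(158, 13).
The posterior predictive for a window of length T is Negative Binomial with variance T·α'·(β'+T)/β'² = 6·158·19/169 = 18012/169.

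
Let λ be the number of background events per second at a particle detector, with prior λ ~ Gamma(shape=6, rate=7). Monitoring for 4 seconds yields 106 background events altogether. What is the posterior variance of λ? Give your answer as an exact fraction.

Total count 106 over total exposure 4 seconds.
Gamma(α, β) with Poisson data over total exposure Σt gives posterior Gamma(α+Σx, β+Σt) = Gamma(112, 11).
Posterior variance = α'/β'² = 112/121.

112/121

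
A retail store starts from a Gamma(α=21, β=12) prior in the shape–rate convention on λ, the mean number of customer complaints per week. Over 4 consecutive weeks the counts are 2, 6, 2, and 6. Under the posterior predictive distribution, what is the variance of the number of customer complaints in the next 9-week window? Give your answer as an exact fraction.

Total count: 2 + 6 + 2 + 6 = 16.
Total exposure: 4 weeks.
Conjugate update: add total count to the shape and total exposure to the rate, giving Gamma(37, 16).
The posterior predictive for a window of length T is Negative Binomial with variance T·α'·(β'+T)/β'² = 9·37·25/256 = 8325/256.

8325/256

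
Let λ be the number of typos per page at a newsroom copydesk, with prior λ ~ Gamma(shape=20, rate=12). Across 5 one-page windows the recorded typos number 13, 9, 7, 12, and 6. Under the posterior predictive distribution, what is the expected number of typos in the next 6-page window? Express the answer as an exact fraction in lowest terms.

Total count: 13 + 9 + 7 + 12 + 6 = 47.
Total exposure: 5 pages.
Conjugate update: add total count to the shape and total exposure to the rate, giving Gamma(67, 17).
Predictive mean over a 6-page window = T·E[λ|data] = 6·67/17 = 402/17.

402/17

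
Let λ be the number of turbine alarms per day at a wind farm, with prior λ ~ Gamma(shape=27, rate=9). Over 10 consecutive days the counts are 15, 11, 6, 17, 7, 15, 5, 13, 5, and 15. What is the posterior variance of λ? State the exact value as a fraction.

136/361

Total count: 15 + 11 + 6 + 17 + 7 + 15 + 5 + 13 + 5 + 15 = 109.
Total exposure: 10 days.
Posterior: α' = 27 + 109 = 136, β' = 9 + 10 = 19.
Posterior variance = α'/β'² = 136/361.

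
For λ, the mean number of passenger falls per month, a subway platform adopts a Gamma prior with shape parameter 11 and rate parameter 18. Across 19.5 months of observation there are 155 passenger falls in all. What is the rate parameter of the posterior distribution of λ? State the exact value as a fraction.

75/2

Total count 155 over total exposure 19.5 months.
Posterior: α' = 11 + 155 = 166, β' = 18 + 19.5 = 75/2.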